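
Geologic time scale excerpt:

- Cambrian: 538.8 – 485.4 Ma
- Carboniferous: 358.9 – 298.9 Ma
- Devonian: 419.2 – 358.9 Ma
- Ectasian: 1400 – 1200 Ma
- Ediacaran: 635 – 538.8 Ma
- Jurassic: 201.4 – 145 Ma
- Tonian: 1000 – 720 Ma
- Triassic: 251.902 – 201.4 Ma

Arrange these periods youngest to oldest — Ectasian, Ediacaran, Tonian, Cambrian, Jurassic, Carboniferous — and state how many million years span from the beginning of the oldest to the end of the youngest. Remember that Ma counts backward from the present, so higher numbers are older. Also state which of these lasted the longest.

From the excerpt: Ectasian 1400–1200; Ediacaran 635–538.8; Tonian 1000–720; Cambrian 538.8–485.4; Jurassic 201.4–145; Carboniferous 358.9–298.9 (Ma).
Larger Ma is earlier, so the oldest is Ectasian and the youngest is Jurassic; youngest to oldest: Jurassic, Carboniferous, Cambrian, Ediacaran, Tonian, Ectasian.
Oldest start 1400 minus youngest end 145 gives 1255 Myr overall.
Individual lengths (start − end): Ectasian 200; Carboniferous 60; Cambrian 53.4; Jurassic 56.4; Tonian 280; Ediacaran 96.2. The largest is Tonian at 280 Myr.

Jurassic → Carboniferous → Cambrian → Ediacaran → Tonian → Ectasian; total span 1255 Myr; longest is Tonian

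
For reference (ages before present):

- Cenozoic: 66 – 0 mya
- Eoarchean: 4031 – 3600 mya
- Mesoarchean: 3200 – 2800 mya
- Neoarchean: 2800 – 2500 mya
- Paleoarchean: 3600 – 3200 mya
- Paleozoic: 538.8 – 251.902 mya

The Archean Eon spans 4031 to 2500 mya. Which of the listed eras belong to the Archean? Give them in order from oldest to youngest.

Eras with both bounds inside 4031–2500 Ma: Eoarchean (4031–3600), Paleoarchean (3600–3200), Mesoarchean (3200–2800), Neoarchean (2800–2500).

Eoarchean, Paleoarchean, Mesoarchean, Neoarchean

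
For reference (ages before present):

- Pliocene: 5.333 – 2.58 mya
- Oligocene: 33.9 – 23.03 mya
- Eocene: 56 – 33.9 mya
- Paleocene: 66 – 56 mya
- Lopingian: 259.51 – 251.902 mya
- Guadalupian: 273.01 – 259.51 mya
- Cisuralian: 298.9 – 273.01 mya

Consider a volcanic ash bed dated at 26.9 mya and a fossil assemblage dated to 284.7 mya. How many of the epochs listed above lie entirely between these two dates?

4

The older date is 284.7 Ma and the younger is 26.9 Ma.
Epochs with start < 284.7 and end > 26.9 Ma: Guadalupian (273.01–259.51), Lopingian (259.51–251.902), Paleocene (66–56), Eocene (56–33.9).
That is 4 complete epochs.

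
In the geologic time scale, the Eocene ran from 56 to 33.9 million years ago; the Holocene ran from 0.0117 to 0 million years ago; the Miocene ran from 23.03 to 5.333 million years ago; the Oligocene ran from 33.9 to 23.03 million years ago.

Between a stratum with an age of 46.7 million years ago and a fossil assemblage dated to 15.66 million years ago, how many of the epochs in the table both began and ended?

46.7 Ma sits inside the Eocene (56–33.9) and 15.66 Ma inside the Miocene (23.03–5.333); neither of those is wholly between the two dates.
The listed epochs lying completely between them are Oligocene — 1 in all.

1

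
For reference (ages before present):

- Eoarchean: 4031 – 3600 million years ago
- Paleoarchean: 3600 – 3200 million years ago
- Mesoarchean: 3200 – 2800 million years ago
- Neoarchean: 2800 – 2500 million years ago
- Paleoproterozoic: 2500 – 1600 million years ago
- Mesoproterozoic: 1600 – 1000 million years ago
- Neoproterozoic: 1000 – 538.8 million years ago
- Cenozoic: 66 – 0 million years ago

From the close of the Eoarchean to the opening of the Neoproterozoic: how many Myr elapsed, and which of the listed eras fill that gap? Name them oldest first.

End of Eoarchean = 3600 Ma; start of Neoproterozoic = 1000 Ma.
Gap = 3600 − 1000 = 2600 Myr.
Eras wholly inside 3600–1000 Ma: Paleoarchean (3600–3200), Mesoarchean (3200–2800), Neoarchean (2800–2500), Paleoproterozoic (2500–1600), Mesoproterozoic (1600–1000).

2600 million years; Paleoarchean, Mesoarchean, Neoarchean, Paleoproterozoic, Mesoproterozoic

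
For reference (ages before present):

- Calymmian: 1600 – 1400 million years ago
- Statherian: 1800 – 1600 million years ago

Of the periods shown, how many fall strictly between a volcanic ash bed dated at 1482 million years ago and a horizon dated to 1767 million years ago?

0

The older date is 1767 Ma and the younger is 1482 Ma.
No period both begins after 1767 Ma and ends before 1482 Ma, so the count is 0.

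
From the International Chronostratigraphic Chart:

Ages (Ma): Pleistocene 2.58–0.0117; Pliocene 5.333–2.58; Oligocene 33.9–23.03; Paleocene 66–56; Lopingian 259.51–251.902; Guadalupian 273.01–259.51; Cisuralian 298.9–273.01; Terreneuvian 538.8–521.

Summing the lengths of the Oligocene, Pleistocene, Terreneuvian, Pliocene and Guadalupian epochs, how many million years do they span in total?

47.4913 million years

Duration is start − end for each: (33.9 − 23.03) + (2.58 − 0.0117) + (538.8 − 521) + (5.333 − 2.58) + (273.01 − 259.51).
That is 10.87 + 2.5683 + 17.8 + 2.753 + 13.5, which totals 47.4913 million years.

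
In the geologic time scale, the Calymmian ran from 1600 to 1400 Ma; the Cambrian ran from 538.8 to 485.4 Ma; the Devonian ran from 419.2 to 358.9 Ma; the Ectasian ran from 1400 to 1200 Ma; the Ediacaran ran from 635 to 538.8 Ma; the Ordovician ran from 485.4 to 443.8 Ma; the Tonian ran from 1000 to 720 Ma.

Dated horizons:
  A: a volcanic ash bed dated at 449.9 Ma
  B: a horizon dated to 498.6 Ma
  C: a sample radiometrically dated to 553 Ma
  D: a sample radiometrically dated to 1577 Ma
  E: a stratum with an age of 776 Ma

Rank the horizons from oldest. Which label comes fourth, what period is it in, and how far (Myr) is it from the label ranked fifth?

B, in the Cambrian; 48.7 million years to A

Sorted oldest-first by Ma: D (1577), E (776), C (553), B (498.6), A (449.9).
The fourth oldest is B at 498.6 Ma, which lies in 538.8–485.4 Ma: the Cambrian.
The fifth oldest is A at 449.9 Ma; separation = |498.6 − 449.9| = 48.7 Myr.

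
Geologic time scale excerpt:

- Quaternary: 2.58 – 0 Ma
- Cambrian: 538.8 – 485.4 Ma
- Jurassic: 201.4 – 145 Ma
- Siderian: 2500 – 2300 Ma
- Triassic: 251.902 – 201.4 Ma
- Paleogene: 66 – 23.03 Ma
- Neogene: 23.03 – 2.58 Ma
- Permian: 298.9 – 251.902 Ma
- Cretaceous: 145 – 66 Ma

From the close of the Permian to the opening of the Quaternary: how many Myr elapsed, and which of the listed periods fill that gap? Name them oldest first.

The Permian closes at 251.902 Ma and the Quaternary opens at 2.58 Ma, so the interval is 251.902 − 2.58 = 249.322 Myr.
A period fits inside if it starts at or after 251.902 Ma and ends at or before 2.58 Ma; oldest first that gives Triassic, Jurassic, Cretaceous, Paleogene, Neogene.

249.322 million years; Triassic, Jurassic, Cretaceous, Paleogene, Neogene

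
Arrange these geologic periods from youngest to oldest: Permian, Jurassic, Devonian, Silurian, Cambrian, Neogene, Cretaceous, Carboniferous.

Era membership (oldest first within each) — Paleozoic: Cambrian, Silurian, Devonian, Carboniferous, Permian; Mesozoic: Jurassic, Cretaceous; Cenozoic: Neogene. Paleozoic precedes Mesozoic, which precedes Cenozoic. Concatenating the groups in that era order and then reversing gives youngest to oldest.

Neogene, then Cretaceous, then Jurassic, then Permian, then Carboniferous, then Devonian, then Silurian, then Cambrian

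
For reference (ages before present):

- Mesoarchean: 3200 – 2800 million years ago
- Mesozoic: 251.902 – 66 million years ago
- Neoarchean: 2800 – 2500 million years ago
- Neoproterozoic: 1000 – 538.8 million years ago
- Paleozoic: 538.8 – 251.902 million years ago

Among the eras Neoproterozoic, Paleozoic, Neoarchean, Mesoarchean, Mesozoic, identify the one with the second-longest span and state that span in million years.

Start − end for each: Neoproterozoic 1000 − 538.8 = 461.2; Paleozoic 538.8 − 251.902 = 286.898; Neoarchean 2800 − 2500 = 300; Mesoarchean 3200 − 2800 = 400; Mesozoic 251.902 − 66 = 185.902.
Ranking these from longest: Neoproterozoic > Mesoarchean > Neoarchean > Paleozoic > Mesozoic.
Position 2 in that ranking is Mesoarchean, which lasted 400 Myr.

Mesoarchean, 400 million years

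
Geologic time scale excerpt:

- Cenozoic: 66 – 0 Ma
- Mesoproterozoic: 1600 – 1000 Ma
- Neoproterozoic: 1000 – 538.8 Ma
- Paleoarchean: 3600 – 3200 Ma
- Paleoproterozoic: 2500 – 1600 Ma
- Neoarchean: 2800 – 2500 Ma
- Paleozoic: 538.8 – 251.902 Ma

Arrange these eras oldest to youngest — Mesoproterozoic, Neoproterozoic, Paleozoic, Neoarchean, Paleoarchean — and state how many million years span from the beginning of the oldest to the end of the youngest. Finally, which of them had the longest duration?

Paleoarchean → Neoarchean → Mesoproterozoic → Neoproterozoic → Paleozoic; total span 3348.098 Myr; longest is Mesoproterozoic

Start ages (Ma): Paleoarchean 3600, Neoarchean 2800, Mesoproterozoic 1600, Neoproterozoic 1000, Paleozoic 538.8.
Ordered oldest to youngest: Paleoarchean, Neoarchean, Mesoproterozoic, Neoproterozoic, Paleozoic.
Span = 3600 − 251.902 = 3348.098 Myr.
Durations: Mesoproterozoic 600, Neoarchean 300, Neoproterozoic 461.2, Paleoarchean 400, Paleozoic 286.898 → longest is Mesoproterozoic (600 Myr).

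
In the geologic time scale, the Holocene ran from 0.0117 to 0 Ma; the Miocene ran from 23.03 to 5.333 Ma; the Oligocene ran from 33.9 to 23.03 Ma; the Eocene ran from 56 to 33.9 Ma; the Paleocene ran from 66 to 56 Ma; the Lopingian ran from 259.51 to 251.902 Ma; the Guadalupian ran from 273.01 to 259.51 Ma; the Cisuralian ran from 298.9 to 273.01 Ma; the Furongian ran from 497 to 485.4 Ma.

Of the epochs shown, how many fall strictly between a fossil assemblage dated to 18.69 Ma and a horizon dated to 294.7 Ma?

5

The older date is 294.7 Ma and the younger is 18.69 Ma.
Epochs with start < 294.7 and end > 18.69 Ma: Guadalupian (273.01–259.51), Lopingian (259.51–251.902), Paleocene (66–56), Eocene (56–33.9), Oligocene (33.9–23.03).
That is 5 complete epochs.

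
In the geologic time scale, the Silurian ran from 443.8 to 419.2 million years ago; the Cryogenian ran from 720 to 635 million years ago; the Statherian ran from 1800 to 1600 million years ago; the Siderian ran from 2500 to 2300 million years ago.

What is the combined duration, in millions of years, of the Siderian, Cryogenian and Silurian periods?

309.6 million years

Each duration: Siderian = 200; Cryogenian = 85; Silurian = 24.6.
Sum: 200 + 85 + 24.6 = 309.6 Myr.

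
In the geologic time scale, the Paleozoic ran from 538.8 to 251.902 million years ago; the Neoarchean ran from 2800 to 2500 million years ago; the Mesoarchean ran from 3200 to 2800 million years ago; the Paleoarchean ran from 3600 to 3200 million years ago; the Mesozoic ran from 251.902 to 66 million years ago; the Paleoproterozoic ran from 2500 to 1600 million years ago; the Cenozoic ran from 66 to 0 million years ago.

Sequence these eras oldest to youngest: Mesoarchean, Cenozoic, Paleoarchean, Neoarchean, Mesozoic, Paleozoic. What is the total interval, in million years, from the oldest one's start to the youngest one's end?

From the excerpt: Mesoarchean 3200–2800; Cenozoic 66–0; Paleoarchean 3600–3200; Neoarchean 2800–2500; Mesozoic 251.902–66; Paleozoic 538.8–251.902 (Ma).
Larger Ma is earlier, so the oldest is Paleoarchean and the youngest is Cenozoic; oldest to youngest: Paleoarchean, Mesoarchean, Neoarchean, Paleozoic, Mesozoic, Cenozoic.
Oldest start 3600 minus youngest end 0 gives 3600 Myr overall.

Paleoarchean → Mesoarchean → Neoarchean → Paleozoic → Mesozoic → Cenozoic; total span 3600 Myr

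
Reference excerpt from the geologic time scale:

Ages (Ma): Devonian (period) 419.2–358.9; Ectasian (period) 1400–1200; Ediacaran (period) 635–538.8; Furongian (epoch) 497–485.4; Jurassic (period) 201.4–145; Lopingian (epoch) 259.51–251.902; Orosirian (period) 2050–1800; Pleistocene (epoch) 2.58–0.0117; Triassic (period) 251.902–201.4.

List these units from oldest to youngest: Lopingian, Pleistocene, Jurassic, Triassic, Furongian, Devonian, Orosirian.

Orosirian, Furongian, Devonian, Lopingian, Triassic, Jurassic, Pleistocene

Read off each span (Ma): Lopingian 259.51–251.902; Pleistocene 2.58–0.0117; Jurassic 201.4–145; Triassic 251.902–201.4; Furongian 497–485.4; Devonian 419.2–358.9; Orosirian 2050–1800.
Larger Ma is older, so oldest→youngest is Orosirian, Furongian, Devonian, Lopingian, Triassic, Jurassic, Pleistocene.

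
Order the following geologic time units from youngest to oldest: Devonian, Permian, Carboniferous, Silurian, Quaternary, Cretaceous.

Quaternary → Cretaceous → Permian → Carboniferous → Devonian → Silurian

Era membership (oldest first within each) — Paleozoic: Silurian, Devonian, Carboniferous, Permian; Mesozoic: Cretaceous; Cenozoic: Quaternary. Paleozoic precedes Mesozoic, which precedes Cenozoic. Concatenating the groups in that era order and then reversing gives youngest to oldest.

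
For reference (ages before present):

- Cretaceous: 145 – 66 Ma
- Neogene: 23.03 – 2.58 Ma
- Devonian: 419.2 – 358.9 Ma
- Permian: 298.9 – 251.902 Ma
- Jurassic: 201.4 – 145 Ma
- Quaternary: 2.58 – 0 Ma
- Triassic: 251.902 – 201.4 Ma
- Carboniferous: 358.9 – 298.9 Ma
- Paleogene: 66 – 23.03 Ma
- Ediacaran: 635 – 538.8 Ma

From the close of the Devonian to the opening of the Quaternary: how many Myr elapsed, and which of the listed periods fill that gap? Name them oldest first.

End of Devonian = 358.9 Ma; start of Quaternary = 2.58 Ma.
Gap = 358.9 − 2.58 = 356.32 Myr.
Periods wholly inside 358.9–2.58 Ma: Carboniferous (358.9–298.9), Permian (298.9–251.902), Triassic (251.902–201.4), Jurassic (201.4–145), Cretaceous (145–66), Paleogene (66–23.03), Neogene (23.03–2.58).

356.32 million years; Carboniferous, Permian, Triassic, Jurassic, Cretaceous, Paleogene, Neogene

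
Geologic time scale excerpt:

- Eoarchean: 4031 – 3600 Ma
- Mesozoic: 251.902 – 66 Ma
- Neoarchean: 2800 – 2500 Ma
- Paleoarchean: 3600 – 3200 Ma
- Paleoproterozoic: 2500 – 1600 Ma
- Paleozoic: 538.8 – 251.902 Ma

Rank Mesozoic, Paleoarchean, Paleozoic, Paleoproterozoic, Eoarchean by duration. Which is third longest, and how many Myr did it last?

Start − end for each: Mesozoic 251.902 − 66 = 185.902; Paleoarchean 3600 − 3200 = 400; Paleozoic 538.8 − 251.902 = 286.898; Paleoproterozoic 2500 − 1600 = 900; Eoarchean 4031 − 3600 = 431.
Ranking these from longest: Paleoproterozoic > Eoarchean > Paleoarchean > Paleozoic > Mesozoic.
Position 3 in that ranking is Paleoarchean, which lasted 400 Myr.

Paleoarchean, 400 million years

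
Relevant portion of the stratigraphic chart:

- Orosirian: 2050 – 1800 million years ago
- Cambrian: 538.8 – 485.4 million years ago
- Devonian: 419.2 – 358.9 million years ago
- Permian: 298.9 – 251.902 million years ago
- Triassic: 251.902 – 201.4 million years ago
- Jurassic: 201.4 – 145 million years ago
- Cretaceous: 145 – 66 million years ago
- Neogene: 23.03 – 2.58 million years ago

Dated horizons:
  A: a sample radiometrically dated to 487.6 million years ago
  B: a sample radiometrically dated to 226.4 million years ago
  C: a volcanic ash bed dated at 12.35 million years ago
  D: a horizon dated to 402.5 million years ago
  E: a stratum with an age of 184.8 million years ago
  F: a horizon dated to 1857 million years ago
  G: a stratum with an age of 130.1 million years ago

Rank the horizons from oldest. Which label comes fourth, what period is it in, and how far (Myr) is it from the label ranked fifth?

Larger Ma means older, so oldest first: F 1857 > A 487.6 > D 402.5 > B 226.4 > E 184.8 > G 130.1 > C 12.35.
Counting 4 along gives B (226.4 Ma); the excerpt puts that inside the Triassic, 251.902–201.4 Ma.
Next in line is E (184.8 Ma), and 226.4 − 184.8 = 41.6 Myr.

B, in the Triassic; 41.6 million years to E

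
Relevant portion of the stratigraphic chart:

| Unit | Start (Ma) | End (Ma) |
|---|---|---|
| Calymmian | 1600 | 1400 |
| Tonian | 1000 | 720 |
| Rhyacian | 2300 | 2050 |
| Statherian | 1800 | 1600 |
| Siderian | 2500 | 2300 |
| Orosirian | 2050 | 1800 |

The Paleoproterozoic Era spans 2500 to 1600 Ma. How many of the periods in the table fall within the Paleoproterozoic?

Periods inside 2500–1600 Ma: Siderian, Rhyacian, Orosirian, Statherian — 4 in total.

4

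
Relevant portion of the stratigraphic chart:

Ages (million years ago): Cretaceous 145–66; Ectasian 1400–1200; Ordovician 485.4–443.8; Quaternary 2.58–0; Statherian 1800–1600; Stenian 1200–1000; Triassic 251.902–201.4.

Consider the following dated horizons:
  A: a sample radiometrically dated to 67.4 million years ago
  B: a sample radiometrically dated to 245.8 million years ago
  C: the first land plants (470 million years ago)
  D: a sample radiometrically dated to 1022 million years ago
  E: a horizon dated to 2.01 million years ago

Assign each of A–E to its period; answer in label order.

A — Cretaceous; B — Triassic; C — Ordovician; D — Stenian; E — Quaternary

A: 67.4 Ma lies in 145–66 Ma, so Cretaceous.
B: 245.8 Ma lies in 251.902–201.4 Ma, so Triassic.
C: 470 Ma lies in 485.4–443.8 Ma, so Ordovician.
D: 1022 Ma lies in 1200–1000 Ma, so Stenian.
E: 2.01 Ma lies in 2.58–0 Ma, so Quaternary.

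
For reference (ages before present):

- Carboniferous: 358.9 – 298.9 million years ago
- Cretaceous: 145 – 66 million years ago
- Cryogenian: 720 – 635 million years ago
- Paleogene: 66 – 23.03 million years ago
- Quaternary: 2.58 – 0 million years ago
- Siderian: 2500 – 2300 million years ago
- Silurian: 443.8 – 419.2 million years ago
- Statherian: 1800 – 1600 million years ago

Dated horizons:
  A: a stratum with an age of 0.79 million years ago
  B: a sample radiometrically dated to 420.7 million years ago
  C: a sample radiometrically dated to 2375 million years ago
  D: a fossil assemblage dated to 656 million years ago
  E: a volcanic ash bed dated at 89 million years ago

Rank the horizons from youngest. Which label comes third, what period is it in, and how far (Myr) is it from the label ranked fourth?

B, in the Silurian; 235.3 million years to D

Smaller Ma means younger, so youngest first: A 0.79 < E 89 < B 420.7 < D 656 < C 2375.
Counting 3 along gives B (420.7 Ma); the excerpt puts that inside the Silurian, 443.8–419.2 Ma.
Next in line is D (656 Ma), and 656 − 420.7 = 235.3 Myr.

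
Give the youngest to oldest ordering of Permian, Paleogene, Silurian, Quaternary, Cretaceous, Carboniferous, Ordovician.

Quaternary, Paleogene, Cretaceous, Permian, Carboniferous, Silurian, Ordovician

Era membership (oldest first within each) — Paleozoic: Ordovician, Silurian, Carboniferous, Permian; Mesozoic: Cretaceous; Cenozoic: Paleogene, Quaternary. Paleozoic precedes Mesozoic, which precedes Cenozoic. Concatenating the groups in that era order and then reversing gives youngest to oldest.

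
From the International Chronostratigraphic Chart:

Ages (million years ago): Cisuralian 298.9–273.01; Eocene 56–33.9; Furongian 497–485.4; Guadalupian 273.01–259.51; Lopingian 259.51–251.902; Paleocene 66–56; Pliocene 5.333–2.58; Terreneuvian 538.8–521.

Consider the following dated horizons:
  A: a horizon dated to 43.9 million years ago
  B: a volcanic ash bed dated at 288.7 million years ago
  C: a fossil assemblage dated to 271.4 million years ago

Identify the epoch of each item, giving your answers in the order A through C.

Match each age against the start–end ranges in the excerpt: A = 43.9 Ma → Eocene (56–33.9); B = 288.7 Ma → Cisuralian (298.9–273.01); C = 271.4 Ma → Guadalupian (273.01–259.51).

A — Eocene; B — Cisuralian; C — Guadalupian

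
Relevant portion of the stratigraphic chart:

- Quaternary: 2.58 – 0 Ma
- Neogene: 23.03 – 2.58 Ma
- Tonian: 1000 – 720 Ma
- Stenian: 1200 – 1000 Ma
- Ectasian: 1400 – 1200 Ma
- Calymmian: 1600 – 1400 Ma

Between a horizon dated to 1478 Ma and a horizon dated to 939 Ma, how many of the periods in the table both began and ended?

The older date is 1478 Ma and the younger is 939 Ma.
Periods with start < 1478 and end > 939 Ma: Ectasian (1400–1200), Stenian (1200–1000).
That is 2 complete periods.

2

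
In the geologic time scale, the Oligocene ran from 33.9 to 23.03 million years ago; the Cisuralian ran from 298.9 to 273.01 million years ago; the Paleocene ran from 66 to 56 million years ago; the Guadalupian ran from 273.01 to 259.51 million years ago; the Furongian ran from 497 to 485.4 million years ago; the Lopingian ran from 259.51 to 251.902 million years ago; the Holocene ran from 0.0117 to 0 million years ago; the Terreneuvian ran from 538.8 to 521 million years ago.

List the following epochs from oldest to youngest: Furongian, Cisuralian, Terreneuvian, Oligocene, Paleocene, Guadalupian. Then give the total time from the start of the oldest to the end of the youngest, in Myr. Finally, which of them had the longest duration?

Start ages (Ma): Terreneuvian 538.8, Furongian 497, Cisuralian 298.9, Guadalupian 273.01, Paleocene 66, Oligocene 33.9.
Ordered oldest to youngest: Terreneuvian, Furongian, Cisuralian, Guadalupian, Paleocene, Oligocene.
Span = 538.8 − 23.03 = 515.77 Myr.
Durations: Guadalupian 13.5, Oligocene 10.87, Cisuralian 25.89, Terreneuvian 17.8, Paleocene 10, Furongian 11.6 → longest is Cisuralian (25.89 Myr).

Terreneuvian, Furongian, Cisuralian, Guadalupian, Paleocene, Oligocene; total span 515.77 Myr; longest is Cisuralian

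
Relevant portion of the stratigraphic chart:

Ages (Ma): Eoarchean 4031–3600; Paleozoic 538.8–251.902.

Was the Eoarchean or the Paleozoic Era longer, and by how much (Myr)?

Eoarchean: 4031 − 3600 = 431 Myr.
Paleozoic: 538.8 − 251.902 = 286.898 Myr.
Difference: 431 − 286.898 = 144.102 Myr, so the Eoarchean was longer.

Eoarchean, by 144.102 million years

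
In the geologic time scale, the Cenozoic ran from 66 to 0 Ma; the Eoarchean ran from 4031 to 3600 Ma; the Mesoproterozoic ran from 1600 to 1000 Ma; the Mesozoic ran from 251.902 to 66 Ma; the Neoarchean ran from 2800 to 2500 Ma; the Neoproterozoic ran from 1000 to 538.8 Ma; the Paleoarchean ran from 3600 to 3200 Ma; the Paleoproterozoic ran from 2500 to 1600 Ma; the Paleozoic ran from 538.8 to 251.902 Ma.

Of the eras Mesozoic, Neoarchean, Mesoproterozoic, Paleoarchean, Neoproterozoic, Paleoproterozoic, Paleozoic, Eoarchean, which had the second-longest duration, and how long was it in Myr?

Durations: Mesozoic 185.902; Neoarchean 300; Mesoproterozoic 600; Paleoarchean 400; Neoproterozoic 461.2; Paleoproterozoic 900; Paleozoic 286.898; Eoarchean 431 Myr.
Sorted longest-first: Paleoproterozoic (900), Mesoproterozoic (600), Neoproterozoic (461.2), Eoarchean (431), Paleoarchean (400), Neoarchean (300), Paleozoic (286.898), Mesozoic (185.902).
The second longest is Mesoproterozoic at 600 Myr.

Mesoproterozoic, 600 million years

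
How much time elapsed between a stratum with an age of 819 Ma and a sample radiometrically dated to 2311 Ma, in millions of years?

1492 million years

2311 − 819 = 1492 million years.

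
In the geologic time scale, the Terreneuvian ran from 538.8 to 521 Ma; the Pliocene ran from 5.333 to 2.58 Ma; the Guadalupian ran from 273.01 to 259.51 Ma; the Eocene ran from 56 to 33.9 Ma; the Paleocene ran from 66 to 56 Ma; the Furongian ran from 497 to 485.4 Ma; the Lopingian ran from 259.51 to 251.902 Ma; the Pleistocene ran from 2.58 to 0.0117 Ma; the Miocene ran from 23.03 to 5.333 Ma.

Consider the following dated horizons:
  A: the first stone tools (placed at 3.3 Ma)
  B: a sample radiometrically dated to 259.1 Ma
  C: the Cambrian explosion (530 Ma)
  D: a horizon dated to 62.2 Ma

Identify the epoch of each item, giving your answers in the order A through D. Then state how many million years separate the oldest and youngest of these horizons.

A — Pliocene; B — Lopingian; C — Terreneuvian; D — Paleocene; span 526.7 million years

Match each age against the start–end ranges in the excerpt: A = 3.3 Ma → Pliocene (5.333–2.58); B = 259.1 Ma → Lopingian (259.51–251.902); C = 530 Ma → Terreneuvian (538.8–521); D = 62.2 Ma → Paleocene (66–56).
The largest age is 530 Ma and the smallest is 3.3 Ma; their difference is 526.7 Myr.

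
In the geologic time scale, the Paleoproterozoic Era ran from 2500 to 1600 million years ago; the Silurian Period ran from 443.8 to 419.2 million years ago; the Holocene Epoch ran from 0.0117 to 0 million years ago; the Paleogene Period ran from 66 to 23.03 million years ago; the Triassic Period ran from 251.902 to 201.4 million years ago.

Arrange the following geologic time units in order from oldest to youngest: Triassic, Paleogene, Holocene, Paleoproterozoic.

Paleoproterozoic, Triassic, Paleogene, Holocene

Sorting by start age (descending Ma, since larger Ma = older): Paleoproterozoic began 2500, Triassic began 251.902, Paleogene began 66, Holocene began 0.0117.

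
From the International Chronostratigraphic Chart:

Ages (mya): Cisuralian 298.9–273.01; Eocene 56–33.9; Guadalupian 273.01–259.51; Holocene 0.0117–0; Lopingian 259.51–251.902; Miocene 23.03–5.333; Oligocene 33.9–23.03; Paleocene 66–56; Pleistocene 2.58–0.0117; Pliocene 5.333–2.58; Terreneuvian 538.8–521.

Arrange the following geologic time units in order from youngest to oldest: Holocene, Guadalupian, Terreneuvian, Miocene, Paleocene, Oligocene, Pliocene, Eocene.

Holocene, then Pliocene, then Miocene, then Oligocene, then Eocene, then Paleocene, then Guadalupian, then Terreneuvian

The oldest of these is Terreneuvian (starts 538.8 Ma) and the youngest is Holocene (ends 0 Ma).
In between, by decreasing start age: Guadalupian (273.01), Paleocene (66), Eocene (56), Oligocene (33.9), Miocene (23.03), Pliocene (5.333).
Listing youngest first means reversing that sequence.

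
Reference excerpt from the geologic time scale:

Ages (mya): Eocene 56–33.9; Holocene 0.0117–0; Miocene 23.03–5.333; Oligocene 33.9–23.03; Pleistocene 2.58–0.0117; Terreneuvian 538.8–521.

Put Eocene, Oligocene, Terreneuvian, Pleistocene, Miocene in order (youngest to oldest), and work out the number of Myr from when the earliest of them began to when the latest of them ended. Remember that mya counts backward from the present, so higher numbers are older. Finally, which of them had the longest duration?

Pleistocene, Miocene, Oligocene, Eocene, Terreneuvian; total span 538.7883 Myr; longest is Eocene

Start ages (Ma): Terreneuvian 538.8, Eocene 56, Oligocene 33.9, Miocene 23.03, Pleistocene 2.58.
Ordered youngest to oldest: Pleistocene, Miocene, Oligocene, Eocene, Terreneuvian.
Span = 538.8 − 0.0117 = 538.7883 Myr.
Durations: Eocene 22.1, Terreneuvian 17.8, Oligocene 10.87, Pleistocene 2.5683, Miocene 17.697 → longest is Eocene (22.1 Myr).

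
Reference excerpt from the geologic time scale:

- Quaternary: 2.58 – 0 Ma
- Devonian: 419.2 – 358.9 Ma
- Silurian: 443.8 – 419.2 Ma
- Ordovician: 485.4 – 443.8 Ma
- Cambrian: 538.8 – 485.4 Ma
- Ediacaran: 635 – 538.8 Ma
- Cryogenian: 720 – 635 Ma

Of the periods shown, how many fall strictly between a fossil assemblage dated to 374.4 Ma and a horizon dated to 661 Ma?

The older date is 661 Ma and the younger is 374.4 Ma.
Periods with start < 661 and end > 374.4 Ma: Ediacaran (635–538.8), Cambrian (538.8–485.4), Ordovician (485.4–443.8), Silurian (443.8–419.2).
That is 4 complete periods.

4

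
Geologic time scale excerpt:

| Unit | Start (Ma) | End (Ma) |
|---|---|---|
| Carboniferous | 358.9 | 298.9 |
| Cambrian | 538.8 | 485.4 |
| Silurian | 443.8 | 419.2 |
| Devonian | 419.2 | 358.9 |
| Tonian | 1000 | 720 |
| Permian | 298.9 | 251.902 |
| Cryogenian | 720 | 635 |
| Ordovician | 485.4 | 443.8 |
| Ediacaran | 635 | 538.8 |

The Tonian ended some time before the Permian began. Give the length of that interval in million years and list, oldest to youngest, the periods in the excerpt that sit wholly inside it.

421.1 million years; Cryogenian, Ediacaran, Cambrian, Ordovician, Silurian, Devonian, Carboniferous

The Tonian closes at 720 Ma and the Permian opens at 298.9 Ma, so the interval is 720 − 298.9 = 421.1 Myr.
A period fits inside if it starts at or after 720 Ma and ends at or before 298.9 Ma; oldest first that gives Cryogenian, Ediacaran, Cambrian, Ordovician, Silurian, Devonian, Carboniferous.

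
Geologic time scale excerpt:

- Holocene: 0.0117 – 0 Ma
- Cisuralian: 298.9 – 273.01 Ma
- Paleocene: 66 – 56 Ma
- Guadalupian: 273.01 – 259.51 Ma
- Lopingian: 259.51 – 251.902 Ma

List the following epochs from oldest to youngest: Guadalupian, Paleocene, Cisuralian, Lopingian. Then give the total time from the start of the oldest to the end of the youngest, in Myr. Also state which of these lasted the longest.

Cisuralian, Guadalupian, Lopingian, Paleocene; total span 242.9 Myr; longest is Cisuralian

Start ages (Ma): Cisuralian 298.9, Guadalupian 273.01, Lopingian 259.51, Paleocene 66.
Ordered oldest to youngest: Cisuralian, Guadalupian, Lopingian, Paleocene.
Span = 298.9 − 56 = 242.9 Myr.
Durations: Guadalupian 13.5, Paleocene 10, Lopingian 7.608, Cisuralian 25.89 → longest is Cisuralian (25.89 Myr).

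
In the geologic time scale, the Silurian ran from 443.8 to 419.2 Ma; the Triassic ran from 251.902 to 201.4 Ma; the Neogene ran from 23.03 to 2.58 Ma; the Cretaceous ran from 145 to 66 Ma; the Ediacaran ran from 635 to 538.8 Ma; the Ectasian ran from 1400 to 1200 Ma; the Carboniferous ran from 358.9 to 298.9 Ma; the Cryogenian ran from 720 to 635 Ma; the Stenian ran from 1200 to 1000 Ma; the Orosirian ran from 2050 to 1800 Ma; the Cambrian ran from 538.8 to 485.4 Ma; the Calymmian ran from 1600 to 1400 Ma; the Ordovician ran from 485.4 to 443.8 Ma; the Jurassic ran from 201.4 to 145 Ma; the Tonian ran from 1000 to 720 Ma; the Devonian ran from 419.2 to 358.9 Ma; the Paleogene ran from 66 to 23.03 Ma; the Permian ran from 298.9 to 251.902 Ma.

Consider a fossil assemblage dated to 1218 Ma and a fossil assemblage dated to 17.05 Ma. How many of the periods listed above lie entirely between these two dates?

1218 Ma sits inside the Ectasian (1400–1200) and 17.05 Ma inside the Neogene (23.03–2.58); neither of those is wholly between the two dates.
The listed periods lying completely between them are Stenian, Tonian, Cryogenian, Ediacaran, Cambrian, Ordovician, Silurian, Devonian, Carboniferous, Permian, Triassic, Jurassic, Cretaceous, Paleogene — 14 in all.

14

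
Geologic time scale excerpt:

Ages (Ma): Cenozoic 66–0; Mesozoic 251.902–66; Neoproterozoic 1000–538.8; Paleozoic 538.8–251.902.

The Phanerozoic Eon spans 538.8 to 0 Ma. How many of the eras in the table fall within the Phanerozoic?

3

Eras inside 538.8–0 Ma: Paleozoic, Mesozoic, Cenozoic — 3 in total.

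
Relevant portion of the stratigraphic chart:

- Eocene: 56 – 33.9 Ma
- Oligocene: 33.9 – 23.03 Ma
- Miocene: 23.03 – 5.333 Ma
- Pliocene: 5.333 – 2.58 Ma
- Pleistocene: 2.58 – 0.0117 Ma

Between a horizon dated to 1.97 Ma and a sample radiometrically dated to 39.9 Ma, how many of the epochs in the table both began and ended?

The older date is 39.9 Ma and the younger is 1.97 Ma.
Epochs with start < 39.9 and end > 1.97 Ma: Oligocene (33.9–23.03), Miocene (23.03–5.333), Pliocene (5.333–2.58).
That is 3 complete epochs.

3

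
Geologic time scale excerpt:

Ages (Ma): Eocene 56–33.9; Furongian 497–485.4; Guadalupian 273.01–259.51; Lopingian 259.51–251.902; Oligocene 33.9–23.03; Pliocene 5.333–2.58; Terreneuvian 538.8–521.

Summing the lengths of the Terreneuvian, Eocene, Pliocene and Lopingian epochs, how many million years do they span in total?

50.261 million years

Duration is start − end for each: (538.8 − 521) + (56 − 33.9) + (5.333 − 2.58) + (259.51 − 251.902).
That is 17.8 + 22.1 + 2.753 + 7.608, which totals 50.261 million years.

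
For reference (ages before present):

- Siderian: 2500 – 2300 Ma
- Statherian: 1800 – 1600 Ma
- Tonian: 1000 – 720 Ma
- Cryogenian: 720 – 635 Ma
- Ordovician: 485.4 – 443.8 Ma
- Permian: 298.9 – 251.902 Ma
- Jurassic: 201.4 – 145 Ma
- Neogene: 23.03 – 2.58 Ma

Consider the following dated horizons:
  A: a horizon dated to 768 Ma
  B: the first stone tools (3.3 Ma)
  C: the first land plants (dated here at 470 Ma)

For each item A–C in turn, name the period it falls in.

A — Tonian; B — Neogene; C — Ordovician

A: 768 Ma lies in 1000–720 Ma, so Tonian.
B: 3.3 Ma lies in 23.03–2.58 Ma, so Neogene.
C: 470 Ma lies in 485.4–443.8 Ma, so Ordovician.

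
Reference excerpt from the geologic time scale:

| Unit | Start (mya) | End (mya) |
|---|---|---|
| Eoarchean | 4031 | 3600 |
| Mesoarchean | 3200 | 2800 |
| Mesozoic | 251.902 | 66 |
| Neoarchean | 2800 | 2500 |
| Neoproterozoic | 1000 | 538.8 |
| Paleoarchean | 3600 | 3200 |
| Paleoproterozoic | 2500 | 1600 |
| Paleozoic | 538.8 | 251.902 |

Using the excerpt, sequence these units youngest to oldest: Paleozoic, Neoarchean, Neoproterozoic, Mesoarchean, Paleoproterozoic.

Paleozoic, then Neoproterozoic, then Paleoproterozoic, then Neoarchean, then Mesoarchean

The oldest of these is Mesoarchean (starts 3200 Ma) and the youngest is Paleozoic (ends 251.902 Ma).
In between, by decreasing start age: Neoarchean (2800), Paleoproterozoic (2500), Neoproterozoic (1000).
Listing youngest first means reversing that sequence.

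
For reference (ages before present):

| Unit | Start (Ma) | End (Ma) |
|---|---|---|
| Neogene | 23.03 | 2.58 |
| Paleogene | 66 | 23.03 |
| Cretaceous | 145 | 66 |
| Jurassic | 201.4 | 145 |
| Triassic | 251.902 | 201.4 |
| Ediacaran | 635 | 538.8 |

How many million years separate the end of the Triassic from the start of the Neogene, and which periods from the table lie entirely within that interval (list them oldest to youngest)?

The Triassic closes at 201.4 Ma and the Neogene opens at 23.03 Ma, so the interval is 201.4 − 23.03 = 178.37 Myr.
A period fits inside if it starts at or after 201.4 Ma and ends at or before 23.03 Ma; oldest first that gives Jurassic, Cretaceous, Paleogene.

178.37 million years; Jurassic, Cretaceous, Paleogene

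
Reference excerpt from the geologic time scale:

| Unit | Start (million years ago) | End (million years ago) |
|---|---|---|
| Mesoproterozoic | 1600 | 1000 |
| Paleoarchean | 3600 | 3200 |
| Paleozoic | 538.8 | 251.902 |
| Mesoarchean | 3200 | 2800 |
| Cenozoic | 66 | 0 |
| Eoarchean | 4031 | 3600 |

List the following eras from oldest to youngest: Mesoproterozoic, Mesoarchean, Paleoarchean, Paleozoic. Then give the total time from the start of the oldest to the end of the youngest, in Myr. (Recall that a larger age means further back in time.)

Paleoarchean → Mesoarchean → Mesoproterozoic → Paleozoic; total span 3348.098 Myr

Start ages (Ma): Paleoarchean 3600, Mesoarchean 3200, Mesoproterozoic 1600, Paleozoic 538.8.
Ordered oldest to youngest: Paleoarchean, Mesoarchean, Mesoproterozoic, Paleozoic.
Span = 3600 − 251.902 = 3348.098 Myr.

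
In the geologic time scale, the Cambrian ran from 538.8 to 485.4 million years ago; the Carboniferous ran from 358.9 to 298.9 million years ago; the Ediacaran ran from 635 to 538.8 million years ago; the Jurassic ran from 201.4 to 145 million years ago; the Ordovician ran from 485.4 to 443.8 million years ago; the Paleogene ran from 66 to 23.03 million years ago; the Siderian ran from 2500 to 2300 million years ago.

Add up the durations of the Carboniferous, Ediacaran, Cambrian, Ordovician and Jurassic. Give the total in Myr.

Each duration: Carboniferous = 60; Ediacaran = 96.2; Cambrian = 53.4; Ordovician = 41.6; Jurassic = 56.4.
Sum: 60 + 96.2 + 53.4 + 41.6 + 56.4 = 307.6 Myr.

307.6 million years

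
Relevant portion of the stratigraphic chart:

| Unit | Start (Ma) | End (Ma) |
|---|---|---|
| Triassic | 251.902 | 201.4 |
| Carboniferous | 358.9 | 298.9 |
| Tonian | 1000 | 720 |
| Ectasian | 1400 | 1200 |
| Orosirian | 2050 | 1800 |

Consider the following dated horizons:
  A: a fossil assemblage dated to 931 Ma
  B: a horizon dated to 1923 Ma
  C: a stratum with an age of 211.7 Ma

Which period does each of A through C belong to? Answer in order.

Match each age against the start–end ranges in the excerpt: A = 931 Ma → Tonian (1000–720); B = 1923 Ma → Orosirian (2050–1800); C = 211.7 Ma → Triassic (251.902–201.4).

A — Tonian; B — Orosirian; C — Triassic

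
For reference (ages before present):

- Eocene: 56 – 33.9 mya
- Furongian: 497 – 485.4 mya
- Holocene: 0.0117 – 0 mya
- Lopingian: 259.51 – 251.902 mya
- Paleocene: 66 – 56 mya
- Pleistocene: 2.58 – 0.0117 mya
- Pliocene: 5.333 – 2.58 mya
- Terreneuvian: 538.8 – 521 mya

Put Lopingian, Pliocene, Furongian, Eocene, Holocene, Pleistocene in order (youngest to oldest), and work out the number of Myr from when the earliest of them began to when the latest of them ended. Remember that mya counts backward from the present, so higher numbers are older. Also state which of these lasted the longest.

From the excerpt: Lopingian 259.51–251.902; Pliocene 5.333–2.58; Furongian 497–485.4; Eocene 56–33.9; Holocene 0.0117–0; Pleistocene 2.58–0.0117 (Ma).
Larger Ma is earlier, so the oldest is Furongian and the youngest is Holocene; youngest to oldest: Holocene, Pleistocene, Pliocene, Eocene, Lopingian, Furongian.
Oldest start 497 minus youngest end 0 gives 497 Myr overall.
Individual lengths (start − end): Pliocene 2.753; Lopingian 7.608; Pleistocene 2.5683; Furongian 11.6; Eocene 22.1; Holocene 0.0117. The largest is Eocene at 22.1 Myr.

Holocene → Pleistocene → Pliocene → Eocene → Lopingian → Furongian; total span 497 Myr; longest is Eocene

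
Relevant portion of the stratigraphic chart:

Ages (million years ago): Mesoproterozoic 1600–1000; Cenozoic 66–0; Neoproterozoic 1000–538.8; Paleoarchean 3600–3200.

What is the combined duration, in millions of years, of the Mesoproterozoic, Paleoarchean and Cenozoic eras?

1066 million years

Duration is start − end for each: (1600 − 1000) + (3600 − 3200) + (66 − 0).
That is 600 + 400 + 66, which totals 1066 million years.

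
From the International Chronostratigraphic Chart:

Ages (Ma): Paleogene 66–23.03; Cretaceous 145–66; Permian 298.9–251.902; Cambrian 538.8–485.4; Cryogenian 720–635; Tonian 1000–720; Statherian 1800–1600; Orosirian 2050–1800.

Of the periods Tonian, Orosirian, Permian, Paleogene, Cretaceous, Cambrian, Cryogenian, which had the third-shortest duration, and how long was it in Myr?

Start − end for each: Tonian 1000 − 720 = 280; Orosirian 2050 − 1800 = 250; Permian 298.9 − 251.902 = 46.998; Paleogene 66 − 23.03 = 42.97; Cretaceous 145 − 66 = 79; Cambrian 538.8 − 485.4 = 53.4; Cryogenian 720 − 635 = 85.
Ranking these from shortest: Paleogene < Permian < Cambrian < Cretaceous < Cryogenian < Orosirian < Tonian.
Position 3 in that ranking is Cambrian, which lasted 53.4 Myr.

Cambrian, 53.4 million years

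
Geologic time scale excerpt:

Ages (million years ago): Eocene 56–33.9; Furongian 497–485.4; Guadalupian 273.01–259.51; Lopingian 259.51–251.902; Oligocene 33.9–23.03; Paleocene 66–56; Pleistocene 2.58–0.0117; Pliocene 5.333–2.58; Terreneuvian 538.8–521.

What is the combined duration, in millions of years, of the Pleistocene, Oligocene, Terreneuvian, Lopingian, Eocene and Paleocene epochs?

70.9463 million years

Duration is start − end for each: (2.58 − 0.0117) + (33.9 − 23.03) + (538.8 − 521) + (259.51 − 251.902) + (56 − 33.9) + (66 − 56).
That is 2.5683 + 10.87 + 17.8 + 7.608 + 22.1 + 10, which totals 70.9463 million years.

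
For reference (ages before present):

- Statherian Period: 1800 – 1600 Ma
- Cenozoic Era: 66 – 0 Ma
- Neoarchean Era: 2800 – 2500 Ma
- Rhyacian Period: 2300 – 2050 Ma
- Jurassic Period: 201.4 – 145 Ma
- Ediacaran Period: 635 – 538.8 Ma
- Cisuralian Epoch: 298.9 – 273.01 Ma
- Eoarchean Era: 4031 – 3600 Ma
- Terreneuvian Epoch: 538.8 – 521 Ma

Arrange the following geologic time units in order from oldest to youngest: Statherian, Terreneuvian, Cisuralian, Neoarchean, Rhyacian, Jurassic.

Neoarchean, Rhyacian, Statherian, Terreneuvian, Cisuralian, Jurassic

Sorting by start age (descending Ma, since larger Ma = older): Neoarchean start 2800, Rhyacian start 2300, Statherian start 1800, Terreneuvian start 538.8, Cisuralian start 298.9, Jurassic start 201.4.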